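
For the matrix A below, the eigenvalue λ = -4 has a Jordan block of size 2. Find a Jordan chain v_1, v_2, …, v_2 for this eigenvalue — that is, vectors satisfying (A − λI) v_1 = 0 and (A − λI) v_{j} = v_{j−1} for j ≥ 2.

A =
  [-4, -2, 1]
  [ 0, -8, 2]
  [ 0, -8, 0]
A Jordan chain for λ = -4 of length 2:
v_1 = (-2, -4, -8)ᵀ
v_2 = (0, 1, 0)ᵀ

Let N = A − (-4)·I. We want v_2 with N^2 v_2 = 0 but N^1 v_2 ≠ 0; then v_{j-1} := N · v_j for j = 2, …, 2.

Pick v_2 = (0, 1, 0)ᵀ.
Then v_1 = N · v_2 = (-2, -4, -8)ᵀ.

Sanity check: (A − (-4)·I) v_1 = (0, 0, 0)ᵀ = 0. ✓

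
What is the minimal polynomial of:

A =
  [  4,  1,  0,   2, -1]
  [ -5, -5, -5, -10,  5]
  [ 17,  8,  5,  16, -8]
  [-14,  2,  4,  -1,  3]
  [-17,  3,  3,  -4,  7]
x^4 - 10*x^3 + 25*x^2

The characteristic polynomial is χ_A(x) = x^3*(x - 5)^2, so the eigenvalues are known. The minimal polynomial is
  m_A(x) = Π_λ (x − λ)^{k_λ}
where k_λ is the size of the *largest* Jordan block for λ (equivalently, the smallest k with (A − λI)^k v = 0 for every generalised eigenvector v of λ).

  λ = 0: largest Jordan block has size 2, contributing (x − 0)^2
  λ = 5: largest Jordan block has size 2, contributing (x − 5)^2

So m_A(x) = x^2*(x - 5)^2 = x^4 - 10*x^3 + 25*x^2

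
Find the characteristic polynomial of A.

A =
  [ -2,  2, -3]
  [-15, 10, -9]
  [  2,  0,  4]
x^3 - 12*x^2 + 48*x - 64

Expanding det(x·I − A) (e.g. by cofactor expansion or by noting that A is similar to its Jordan form J, which has the same characteristic polynomial as A) gives
  χ_A(x) = x^3 - 12*x^2 + 48*x - 64
which factors as (x - 4)^3. The eigenvalues (with algebraic multiplicities) are λ = 4 with multiplicity 3.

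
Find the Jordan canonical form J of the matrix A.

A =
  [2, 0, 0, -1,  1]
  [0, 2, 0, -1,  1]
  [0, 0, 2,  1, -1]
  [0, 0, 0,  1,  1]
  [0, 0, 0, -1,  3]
J_2(2) ⊕ J_1(2) ⊕ J_1(2) ⊕ J_1(2)

The characteristic polynomial is
  det(x·I − A) = x^5 - 10*x^4 + 40*x^3 - 80*x^2 + 80*x - 32 = (x - 2)^5

Eigenvalues and multiplicities (the geometric multiplicity of λ is n − rank(A − λI), which equals the number of Jordan blocks for λ):
  λ = 2: algebraic multiplicity = 5, geometric multiplicity = 4

Determining the block sizes for each eigenvalue:
  λ = 2: 4 blocks summing to 5 forces exactly one block of size 2 and the rest size 1 → block sizes [2, 1, 1, 1]

Assembling the blocks gives a Jordan form
J =
  [2, 1, 0, 0, 0]
  [0, 2, 0, 0, 0]
  [0, 0, 2, 0, 0]
  [0, 0, 0, 2, 0]
  [0, 0, 0, 0, 2]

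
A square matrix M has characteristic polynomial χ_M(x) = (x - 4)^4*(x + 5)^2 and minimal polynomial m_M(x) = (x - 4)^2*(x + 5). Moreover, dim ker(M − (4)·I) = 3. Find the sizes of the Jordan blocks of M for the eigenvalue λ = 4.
Block sizes for λ = 4: [2, 1, 1]

Step 1 — from the characteristic polynomial, algebraic multiplicity of λ = 4 is 4. From dim ker(M − (4)·I) = 3, there are exactly 3 Jordan blocks for λ = 4.
Step 2 — from the minimal polynomial, the factor (x − 4)^2 tells us the largest block for λ = 4 has size 2.
Step 3 — with total size 4, 3 blocks, and largest block 2, the block sizes (in nonincreasing order) are [2, 1, 1].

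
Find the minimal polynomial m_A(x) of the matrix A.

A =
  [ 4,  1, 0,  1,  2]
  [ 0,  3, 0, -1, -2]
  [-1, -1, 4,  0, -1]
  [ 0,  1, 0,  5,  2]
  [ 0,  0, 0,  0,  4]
x^2 - 8*x + 16

The characteristic polynomial is χ_A(x) = (x - 4)^5, so the eigenvalues are known. The minimal polynomial is
  m_A(x) = Π_λ (x − λ)^{k_λ}
where k_λ is the size of the *largest* Jordan block for λ (equivalently, the smallest k with (A − λI)^k v = 0 for every generalised eigenvector v of λ).

  λ = 4: largest Jordan block has size 2, contributing (x − 4)^2

So m_A(x) = (x - 4)^2 = x^2 - 8*x + 16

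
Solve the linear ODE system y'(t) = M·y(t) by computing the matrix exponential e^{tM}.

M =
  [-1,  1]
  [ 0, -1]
e^{tM} =
  [exp(-t), t*exp(-t)]
  [0, exp(-t)]

Strategy: write M = P · J · P⁻¹ where J is a Jordan canonical form, so e^{tM} = P · e^{tJ} · P⁻¹, and e^{tJ} can be computed block-by-block.

M has Jordan form
J =
  [-1,  1]
  [ 0, -1]
(up to reordering of blocks).

Per-block formulas:
  For a 2×2 Jordan block J_2(-1): exp(t · J_2(-1)) = e^(-1t)·(I + t·N), where N is the 2×2 nilpotent shift.

After assembling e^{tJ} and conjugating by P, we get:

e^{tM} =
  [exp(-t), t*exp(-t)]
  [0, exp(-t)]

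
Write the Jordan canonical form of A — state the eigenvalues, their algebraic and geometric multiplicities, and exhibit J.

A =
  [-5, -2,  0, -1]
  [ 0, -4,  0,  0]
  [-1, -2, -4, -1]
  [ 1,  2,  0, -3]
J_2(-4) ⊕ J_1(-4) ⊕ J_1(-4)

The characteristic polynomial is
  det(x·I − A) = x^4 + 16*x^3 + 96*x^2 + 256*x + 256 = (x + 4)^4

Eigenvalues and multiplicities (the geometric multiplicity of λ is n − rank(A − λI), which equals the number of Jordan blocks for λ):
  λ = -4: algebraic multiplicity = 4, geometric multiplicity = 3

Determining the block sizes for each eigenvalue:
  λ = -4: 3 blocks summing to 4 forces exactly one block of size 2 and the rest size 1 → block sizes [2, 1, 1]

Assembling the blocks gives a Jordan form
J =
  [-4,  1,  0,  0]
  [ 0, -4,  0,  0]
  [ 0,  0, -4,  0]
  [ 0,  0,  0, -4]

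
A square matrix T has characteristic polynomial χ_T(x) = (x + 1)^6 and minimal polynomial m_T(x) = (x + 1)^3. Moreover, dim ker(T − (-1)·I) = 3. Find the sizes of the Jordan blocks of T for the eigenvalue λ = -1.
Block sizes for λ = -1: [3, 2, 1]

Step 1 — from the characteristic polynomial, algebraic multiplicity of λ = -1 is 6. From dim ker(T − (-1)·I) = 3, there are exactly 3 Jordan blocks for λ = -1.
Step 2 — from the minimal polynomial, the factor (x + 1)^3 tells us the largest block for λ = -1 has size 3.
Step 3 — with total size 6, 3 blocks, and largest block 3, the block sizes (in nonincreasing order) are [3, 2, 1].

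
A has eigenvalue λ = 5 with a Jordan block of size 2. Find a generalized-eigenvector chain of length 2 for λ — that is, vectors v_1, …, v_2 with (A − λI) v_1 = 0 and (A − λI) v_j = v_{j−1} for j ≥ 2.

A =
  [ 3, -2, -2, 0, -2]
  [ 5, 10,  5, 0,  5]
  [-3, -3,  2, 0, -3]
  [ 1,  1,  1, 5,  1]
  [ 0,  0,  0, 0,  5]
A Jordan chain for λ = 5 of length 2:
v_1 = (-2, 5, -3, 1, 0)ᵀ
v_2 = (1, 0, 0, 0, 0)ᵀ

Let N = A − (5)·I. We want v_2 with N^2 v_2 = 0 but N^1 v_2 ≠ 0; then v_{j-1} := N · v_j for j = 2, …, 2.

Pick v_2 = (1, 0, 0, 0, 0)ᵀ.
Then v_1 = N · v_2 = (-2, 5, -3, 1, 0)ᵀ.

Sanity check: (A − (5)·I) v_1 = (0, 0, 0, 0, 0)ᵀ = 0. ✓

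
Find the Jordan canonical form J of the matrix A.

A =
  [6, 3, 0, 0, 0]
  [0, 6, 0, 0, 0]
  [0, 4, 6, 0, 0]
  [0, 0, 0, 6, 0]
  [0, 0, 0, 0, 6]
J_2(6) ⊕ J_1(6) ⊕ J_1(6) ⊕ J_1(6)

The characteristic polynomial is
  det(x·I − A) = x^5 - 30*x^4 + 360*x^3 - 2160*x^2 + 6480*x - 7776 = (x - 6)^5

Eigenvalues and multiplicities (the geometric multiplicity of λ is n − rank(A − λI), which equals the number of Jordan blocks for λ):
  λ = 6: algebraic multiplicity = 5, geometric multiplicity = 4

Determining the block sizes for each eigenvalue:
  λ = 6: 4 blocks summing to 5 forces exactly one block of size 2 and the rest size 1 → block sizes [2, 1, 1, 1]

Assembling the blocks gives a Jordan form
J =
  [6, 1, 0, 0, 0]
  [0, 6, 0, 0, 0]
  [0, 0, 6, 0, 0]
  [0, 0, 0, 6, 0]
  [0, 0, 0, 0, 6]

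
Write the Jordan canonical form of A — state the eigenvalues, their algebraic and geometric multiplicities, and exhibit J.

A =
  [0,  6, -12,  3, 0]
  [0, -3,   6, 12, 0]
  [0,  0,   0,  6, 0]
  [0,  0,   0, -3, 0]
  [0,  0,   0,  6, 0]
J_1(-3) ⊕ J_1(-3) ⊕ J_1(0) ⊕ J_1(0) ⊕ J_1(0)

The characteristic polynomial is
  det(x·I − A) = x^5 + 6*x^4 + 9*x^3 = x^3*(x + 3)^2

Eigenvalues and multiplicities (the geometric multiplicity of λ is n − rank(A − λI), which equals the number of Jordan blocks for λ):
  λ = -3: algebraic multiplicity = 2, geometric multiplicity = 2
  λ = 0: algebraic multiplicity = 3, geometric multiplicity = 3

Determining the block sizes for each eigenvalue:
  λ = -3: gm = am = 2, so every block has size 1 → block sizes [1, 1]
  λ = 0: gm = am = 3, so every block has size 1 → block sizes [1, 1, 1]

Assembling the blocks gives a Jordan form
J =
  [-3,  0, 0, 0, 0]
  [ 0, -3, 0, 0, 0]
  [ 0,  0, 0, 0, 0]
  [ 0,  0, 0, 0, 0]
  [ 0,  0, 0, 0, 0]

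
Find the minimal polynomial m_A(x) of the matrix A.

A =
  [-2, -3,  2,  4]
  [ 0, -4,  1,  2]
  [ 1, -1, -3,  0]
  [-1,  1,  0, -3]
x^3 + 9*x^2 + 27*x + 27

The characteristic polynomial is χ_A(x) = (x + 3)^4, so the eigenvalues are known. The minimal polynomial is
  m_A(x) = Π_λ (x − λ)^{k_λ}
where k_λ is the size of the *largest* Jordan block for λ (equivalently, the smallest k with (A − λI)^k v = 0 for every generalised eigenvector v of λ).

  λ = -3: largest Jordan block has size 3, contributing (x + 3)^3

So m_A(x) = (x + 3)^3 = x^3 + 9*x^2 + 27*x + 27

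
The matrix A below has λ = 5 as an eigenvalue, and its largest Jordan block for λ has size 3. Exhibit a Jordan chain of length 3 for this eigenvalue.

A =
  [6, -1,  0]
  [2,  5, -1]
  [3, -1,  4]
A Jordan chain for λ = 5 of length 3:
v_1 = (-1, -1, -2)ᵀ
v_2 = (1, 2, 3)ᵀ
v_3 = (1, 0, 0)ᵀ

Let N = A − (5)·I. We want v_3 with N^3 v_3 = 0 but N^2 v_3 ≠ 0; then v_{j-1} := N · v_j for j = 3, …, 2.

Pick v_3 = (1, 0, 0)ᵀ.
Then v_2 = N · v_3 = (1, 2, 3)ᵀ.
Then v_1 = N · v_2 = (-1, -1, -2)ᵀ.

Sanity check: (A − (5)·I) v_1 = (0, 0, 0)ᵀ = 0. ✓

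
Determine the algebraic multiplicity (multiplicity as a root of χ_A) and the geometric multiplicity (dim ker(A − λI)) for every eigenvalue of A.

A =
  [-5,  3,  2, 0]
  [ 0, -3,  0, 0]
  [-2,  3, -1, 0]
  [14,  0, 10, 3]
λ = -3: alg = 3, geom = 2; λ = 3: alg = 1, geom = 1

Step 1 — factor the characteristic polynomial to read off the algebraic multiplicities:
  χ_A(x) = (x - 3)*(x + 3)^3

Step 2 — compute geometric multiplicities via the rank-nullity identity g(λ) = n − rank(A − λI):
  rank(A − (-3)·I) = 2, so dim ker(A − (-3)·I) = n − 2 = 2
  rank(A − (3)·I) = 3, so dim ker(A − (3)·I) = n − 3 = 1

Summary:
  λ = -3: algebraic multiplicity = 3, geometric multiplicity = 2
  λ = 3: algebraic multiplicity = 1, geometric multiplicity = 1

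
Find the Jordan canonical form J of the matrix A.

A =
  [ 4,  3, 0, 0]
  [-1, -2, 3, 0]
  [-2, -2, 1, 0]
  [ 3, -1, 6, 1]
J_3(1) ⊕ J_1(1)

The characteristic polynomial is
  det(x·I − A) = x^4 - 4*x^3 + 6*x^2 - 4*x + 1 = (x - 1)^4

Eigenvalues and multiplicities (the geometric multiplicity of λ is n − rank(A − λI), which equals the number of Jordan blocks for λ):
  λ = 1: algebraic multiplicity = 4, geometric multiplicity = 2

Determining the block sizes for each eigenvalue:
  λ = 1: with am = 4 and gm = 2, the partition is not yet determined (e.g. several partitions of 4 into 2 parts exist). Let N = A − (1)·I. Computing rank(N^1) = 2, rank(N^2) = 1, rank(N^3) = 0; the number of blocks of size ≥ j is rank(N^{j−1}) − rank(N^j), giving [2, 1, 1]. So we have 1 block(s) of size 3, 1 block(s) of size 1 → block sizes [3, 1]

Assembling the blocks gives a Jordan form
J =
  [1, 1, 0, 0]
  [0, 1, 1, 0]
  [0, 0, 1, 0]
  [0, 0, 0, 1]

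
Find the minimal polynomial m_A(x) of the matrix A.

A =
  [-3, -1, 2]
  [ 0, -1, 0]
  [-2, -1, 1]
x^2 + 2*x + 1

The characteristic polynomial is χ_A(x) = (x + 1)^3, so the eigenvalues are known. The minimal polynomial is
  m_A(x) = Π_λ (x − λ)^{k_λ}
where k_λ is the size of the *largest* Jordan block for λ (equivalently, the smallest k with (A − λI)^k v = 0 for every generalised eigenvector v of λ).

  λ = -1: largest Jordan block has size 2, contributing (x + 1)^2

So m_A(x) = (x + 1)^2 = x^2 + 2*x + 1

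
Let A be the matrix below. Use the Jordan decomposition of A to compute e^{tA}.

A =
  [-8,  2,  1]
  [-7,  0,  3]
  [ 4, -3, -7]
e^{tA} =
  [-t^2*exp(-5*t)/2 - 3*t*exp(-5*t) + exp(-5*t), t^2*exp(-5*t)/2 + 2*t*exp(-5*t), t^2*exp(-5*t)/2 + t*exp(-5*t)]
  [-t^2*exp(-5*t) - 7*t*exp(-5*t), t^2*exp(-5*t) + 5*t*exp(-5*t) + exp(-5*t), t^2*exp(-5*t) + 3*t*exp(-5*t)]
  [t^2*exp(-5*t)/2 + 4*t*exp(-5*t), -t^2*exp(-5*t)/2 - 3*t*exp(-5*t), -t^2*exp(-5*t)/2 - 2*t*exp(-5*t) + exp(-5*t)]

Strategy: write A = P · J · P⁻¹ where J is a Jordan canonical form, so e^{tA} = P · e^{tJ} · P⁻¹, and e^{tJ} can be computed block-by-block.

A has Jordan form
J =
  [-5,  1,  0]
  [ 0, -5,  1]
  [ 0,  0, -5]
(up to reordering of blocks).

Per-block formulas:
  For a 3×3 Jordan block J_3(-5): exp(t · J_3(-5)) = e^(-5t)·(I + t·N + (t^2/2)·N^2), where N is the 3×3 nilpotent shift.

After assembling e^{tJ} and conjugating by P, we get:

e^{tA} =
  [-t^2*exp(-5*t)/2 - 3*t*exp(-5*t) + exp(-5*t), t^2*exp(-5*t)/2 + 2*t*exp(-5*t), t^2*exp(-5*t)/2 + t*exp(-5*t)]
  [-t^2*exp(-5*t) - 7*t*exp(-5*t), t^2*exp(-5*t) + 5*t*exp(-5*t) + exp(-5*t), t^2*exp(-5*t) + 3*t*exp(-5*t)]
  [t^2*exp(-5*t)/2 + 4*t*exp(-5*t), -t^2*exp(-5*t)/2 - 3*t*exp(-5*t), -t^2*exp(-5*t)/2 - 2*t*exp(-5*t) + exp(-5*t)]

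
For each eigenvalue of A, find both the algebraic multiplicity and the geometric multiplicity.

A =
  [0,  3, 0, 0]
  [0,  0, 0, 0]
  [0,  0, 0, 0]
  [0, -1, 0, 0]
λ = 0: alg = 4, geom = 3

Step 1 — factor the characteristic polynomial to read off the algebraic multiplicities:
  χ_A(x) = x^4

Step 2 — compute geometric multiplicities via the rank-nullity identity g(λ) = n − rank(A − λI):
  rank(A − (0)·I) = 1, so dim ker(A − (0)·I) = n − 1 = 3

Summary:
  λ = 0: algebraic multiplicity = 4, geometric multiplicity = 3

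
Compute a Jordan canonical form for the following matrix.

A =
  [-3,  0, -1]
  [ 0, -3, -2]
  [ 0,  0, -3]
J_2(-3) ⊕ J_1(-3)

The characteristic polynomial is
  det(x·I − A) = x^3 + 9*x^2 + 27*x + 27 = (x + 3)^3

Eigenvalues and multiplicities (the geometric multiplicity of λ is n − rank(A − λI), which equals the number of Jordan blocks for λ):
  λ = -3: algebraic multiplicity = 3, geometric multiplicity = 2

Determining the block sizes for each eigenvalue:
  λ = -3: 2 blocks summing to 3 forces exactly one block of size 2 and the rest size 1 → block sizes [2, 1]

Assembling the blocks gives a Jordan form
J =
  [-3,  1,  0]
  [ 0, -3,  0]
  [ 0,  0, -3]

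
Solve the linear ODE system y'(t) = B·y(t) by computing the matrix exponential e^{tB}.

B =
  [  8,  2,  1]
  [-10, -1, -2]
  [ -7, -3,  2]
e^{tB} =
  [-t^2*exp(3*t) + 5*t*exp(3*t) + exp(3*t), -t^2*exp(3*t)/2 + 2*t*exp(3*t), t*exp(3*t)]
  [2*t^2*exp(3*t) - 10*t*exp(3*t), t^2*exp(3*t) - 4*t*exp(3*t) + exp(3*t), -2*t*exp(3*t)]
  [t^2*exp(3*t) - 7*t*exp(3*t), t^2*exp(3*t)/2 - 3*t*exp(3*t), -t*exp(3*t) + exp(3*t)]

Strategy: write B = P · J · P⁻¹ where J is a Jordan canonical form, so e^{tB} = P · e^{tJ} · P⁻¹, and e^{tJ} can be computed block-by-block.

B has Jordan form
J =
  [3, 1, 0]
  [0, 3, 1]
  [0, 0, 3]
(up to reordering of blocks).

Per-block formulas:
  For a 3×3 Jordan block J_3(3): exp(t · J_3(3)) = e^(3t)·(I + t·N + (t^2/2)·N^2), where N is the 3×3 nilpotent shift.

After assembling e^{tJ} and conjugating by P, we get:

e^{tB} =
  [-t^2*exp(3*t) + 5*t*exp(3*t) + exp(3*t), -t^2*exp(3*t)/2 + 2*t*exp(3*t), t*exp(3*t)]
  [2*t^2*exp(3*t) - 10*t*exp(3*t), t^2*exp(3*t) - 4*t*exp(3*t) + exp(3*t), -2*t*exp(3*t)]
  [t^2*exp(3*t) - 7*t*exp(3*t), t^2*exp(3*t)/2 - 3*t*exp(3*t), -t*exp(3*t) + exp(3*t)]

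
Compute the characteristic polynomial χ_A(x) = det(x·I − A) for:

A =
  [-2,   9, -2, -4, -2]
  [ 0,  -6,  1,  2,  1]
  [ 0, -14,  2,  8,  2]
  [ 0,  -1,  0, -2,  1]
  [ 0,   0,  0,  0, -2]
x^5 + 10*x^4 + 40*x^3 + 80*x^2 + 80*x + 32

Expanding det(x·I − A) (e.g. by cofactor expansion or by noting that A is similar to its Jordan form J, which has the same characteristic polynomial as A) gives
  χ_A(x) = x^5 + 10*x^4 + 40*x^3 + 80*x^2 + 80*x + 32
which factors as (x + 2)^5. The eigenvalues (with algebraic multiplicities) are λ = -2 with multiplicity 5.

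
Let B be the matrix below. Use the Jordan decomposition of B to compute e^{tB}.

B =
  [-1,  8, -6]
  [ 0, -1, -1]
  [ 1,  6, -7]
e^{tB} =
  [-t^2*exp(-3*t) + 2*t*exp(-3*t) + exp(-3*t), -2*t^2*exp(-3*t) + 8*t*exp(-3*t), 2*t^2*exp(-3*t) - 6*t*exp(-3*t)]
  [-t^2*exp(-3*t)/2, -t^2*exp(-3*t) + 2*t*exp(-3*t) + exp(-3*t), t^2*exp(-3*t) - t*exp(-3*t)]
  [-t^2*exp(-3*t) + t*exp(-3*t), -2*t^2*exp(-3*t) + 6*t*exp(-3*t), 2*t^2*exp(-3*t) - 4*t*exp(-3*t) + exp(-3*t)]

Strategy: write B = P · J · P⁻¹ where J is a Jordan canonical form, so e^{tB} = P · e^{tJ} · P⁻¹, and e^{tJ} can be computed block-by-block.

B has Jordan form
J =
  [-3,  1,  0]
  [ 0, -3,  1]
  [ 0,  0, -3]
(up to reordering of blocks).

Per-block formulas:
  For a 3×3 Jordan block J_3(-3): exp(t · J_3(-3)) = e^(-3t)·(I + t·N + (t^2/2)·N^2), where N is the 3×3 nilpotent shift.

After assembling e^{tJ} and conjugating by P, we get:

e^{tB} =
  [-t^2*exp(-3*t) + 2*t*exp(-3*t) + exp(-3*t), -2*t^2*exp(-3*t) + 8*t*exp(-3*t), 2*t^2*exp(-3*t) - 6*t*exp(-3*t)]
  [-t^2*exp(-3*t)/2, -t^2*exp(-3*t) + 2*t*exp(-3*t) + exp(-3*t), t^2*exp(-3*t) - t*exp(-3*t)]
  [-t^2*exp(-3*t) + t*exp(-3*t), -2*t^2*exp(-3*t) + 6*t*exp(-3*t), 2*t^2*exp(-3*t) - 4*t*exp(-3*t) + exp(-3*t)]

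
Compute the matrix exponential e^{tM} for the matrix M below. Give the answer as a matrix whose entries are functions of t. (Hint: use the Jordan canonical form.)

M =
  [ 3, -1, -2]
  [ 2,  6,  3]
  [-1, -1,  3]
e^{tM} =
  [t^2*exp(4*t)/2 - t*exp(4*t) + exp(4*t), t^2*exp(4*t)/2 - t*exp(4*t), t^2*exp(4*t)/2 - 2*t*exp(4*t)]
  [-t^2*exp(4*t)/2 + 2*t*exp(4*t), -t^2*exp(4*t)/2 + 2*t*exp(4*t) + exp(4*t), -t^2*exp(4*t)/2 + 3*t*exp(4*t)]
  [-t*exp(4*t), -t*exp(4*t), -t*exp(4*t) + exp(4*t)]

Strategy: write M = P · J · P⁻¹ where J is a Jordan canonical form, so e^{tM} = P · e^{tJ} · P⁻¹, and e^{tJ} can be computed block-by-block.

M has Jordan form
J =
  [4, 1, 0]
  [0, 4, 1]
  [0, 0, 4]
(up to reordering of blocks).

Per-block formulas:
  For a 3×3 Jordan block J_3(4): exp(t · J_3(4)) = e^(4t)·(I + t·N + (t^2/2)·N^2), where N is the 3×3 nilpotent shift.

After assembling e^{tJ} and conjugating by P, we get:

e^{tM} =
  [t^2*exp(4*t)/2 - t*exp(4*t) + exp(4*t), t^2*exp(4*t)/2 - t*exp(4*t), t^2*exp(4*t)/2 - 2*t*exp(4*t)]
  [-t^2*exp(4*t)/2 + 2*t*exp(4*t), -t^2*exp(4*t)/2 + 2*t*exp(4*t) + exp(4*t), -t^2*exp(4*t)/2 + 3*t*exp(4*t)]
  [-t*exp(4*t), -t*exp(4*t), -t*exp(4*t) + exp(4*t)]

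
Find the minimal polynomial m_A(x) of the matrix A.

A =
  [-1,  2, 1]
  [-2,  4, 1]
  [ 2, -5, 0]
x^3 - 3*x^2 + 3*x - 1

The characteristic polynomial is χ_A(x) = (x - 1)^3, so the eigenvalues are known. The minimal polynomial is
  m_A(x) = Π_λ (x − λ)^{k_λ}
where k_λ is the size of the *largest* Jordan block for λ (equivalently, the smallest k with (A − λI)^k v = 0 for every generalised eigenvector v of λ).

  λ = 1: largest Jordan block has size 3, contributing (x − 1)^3

So m_A(x) = (x - 1)^3 = x^3 - 3*x^2 + 3*x - 1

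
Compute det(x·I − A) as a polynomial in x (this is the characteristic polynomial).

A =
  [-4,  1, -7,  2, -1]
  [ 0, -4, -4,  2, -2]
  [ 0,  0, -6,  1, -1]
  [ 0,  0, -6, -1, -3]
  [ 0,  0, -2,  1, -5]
x^5 + 20*x^4 + 160*x^3 + 640*x^2 + 1280*x + 1024

Expanding det(x·I − A) (e.g. by cofactor expansion or by noting that A is similar to its Jordan form J, which has the same characteristic polynomial as A) gives
  χ_A(x) = x^5 + 20*x^4 + 160*x^3 + 640*x^2 + 1280*x + 1024
which factors as (x + 4)^5. The eigenvalues (with algebraic multiplicities) are λ = -4 with multiplicity 5.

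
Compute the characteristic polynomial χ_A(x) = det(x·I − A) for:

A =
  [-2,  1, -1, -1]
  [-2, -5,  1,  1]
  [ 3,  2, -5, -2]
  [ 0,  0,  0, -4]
x^4 + 16*x^3 + 96*x^2 + 256*x + 256

Expanding det(x·I − A) (e.g. by cofactor expansion or by noting that A is similar to its Jordan form J, which has the same characteristic polynomial as A) gives
  χ_A(x) = x^4 + 16*x^3 + 96*x^2 + 256*x + 256
which factors as (x + 4)^4. The eigenvalues (with algebraic multiplicities) are λ = -4 with multiplicity 4.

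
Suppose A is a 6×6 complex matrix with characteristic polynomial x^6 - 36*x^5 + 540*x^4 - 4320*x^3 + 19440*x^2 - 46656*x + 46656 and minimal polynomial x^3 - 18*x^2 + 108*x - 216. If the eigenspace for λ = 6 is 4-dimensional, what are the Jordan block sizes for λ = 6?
Block sizes for λ = 6: [3, 1, 1, 1]

Step 1 — from the characteristic polynomial, algebraic multiplicity of λ = 6 is 6. From dim ker(A − (6)·I) = 4, there are exactly 4 Jordan blocks for λ = 6.
Step 2 — from the minimal polynomial, the factor (x − 6)^3 tells us the largest block for λ = 6 has size 3.
Step 3 — with total size 6, 4 blocks, and largest block 3, the block sizes (in nonincreasing order) are [3, 1, 1, 1].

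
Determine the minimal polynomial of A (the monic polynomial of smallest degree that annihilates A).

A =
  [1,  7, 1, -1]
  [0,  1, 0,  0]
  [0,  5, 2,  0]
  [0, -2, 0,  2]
x^2 - 3*x + 2

The characteristic polynomial is χ_A(x) = (x - 2)^2*(x - 1)^2, so the eigenvalues are known. The minimal polynomial is
  m_A(x) = Π_λ (x − λ)^{k_λ}
where k_λ is the size of the *largest* Jordan block for λ (equivalently, the smallest k with (A − λI)^k v = 0 for every generalised eigenvector v of λ).

  λ = 1: largest Jordan block has size 1, contributing (x − 1)
  λ = 2: largest Jordan block has size 1, contributing (x − 2)

So m_A(x) = (x - 2)*(x - 1) = x^2 - 3*x + 2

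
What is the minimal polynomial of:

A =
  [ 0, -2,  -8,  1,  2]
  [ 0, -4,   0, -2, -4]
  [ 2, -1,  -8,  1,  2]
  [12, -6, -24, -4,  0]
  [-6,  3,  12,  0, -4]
x^2 + 8*x + 16

The characteristic polynomial is χ_A(x) = (x + 4)^5, so the eigenvalues are known. The minimal polynomial is
  m_A(x) = Π_λ (x − λ)^{k_λ}
where k_λ is the size of the *largest* Jordan block for λ (equivalently, the smallest k with (A − λI)^k v = 0 for every generalised eigenvector v of λ).

  λ = -4: largest Jordan block has size 2, contributing (x + 4)^2

So m_A(x) = (x + 4)^2 = x^2 + 8*x + 16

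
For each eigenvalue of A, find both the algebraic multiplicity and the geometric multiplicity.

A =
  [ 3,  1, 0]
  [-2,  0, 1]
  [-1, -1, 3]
λ = 2: alg = 3, geom = 1

Step 1 — factor the characteristic polynomial to read off the algebraic multiplicities:
  χ_A(x) = (x - 2)^3

Step 2 — compute geometric multiplicities via the rank-nullity identity g(λ) = n − rank(A − λI):
  rank(A − (2)·I) = 2, so dim ker(A − (2)·I) = n − 2 = 1

Summary:
  λ = 2: algebraic multiplicity = 3, geometric multiplicity = 1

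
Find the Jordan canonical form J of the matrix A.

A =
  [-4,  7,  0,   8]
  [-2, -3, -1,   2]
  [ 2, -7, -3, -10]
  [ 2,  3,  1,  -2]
J_3(-4) ⊕ J_1(0)

The characteristic polynomial is
  det(x·I − A) = x^4 + 12*x^3 + 48*x^2 + 64*x = x*(x + 4)^3

Eigenvalues and multiplicities (the geometric multiplicity of λ is n − rank(A − λI), which equals the number of Jordan blocks for λ):
  λ = -4: algebraic multiplicity = 3, geometric multiplicity = 1
  λ = 0: algebraic multiplicity = 1, geometric multiplicity = 1

Determining the block sizes for each eigenvalue:
  λ = -4: one block (gm = 1), so the single block has size am = 3 → block sizes [3]
  λ = 0: one block (gm = 1), so the single block has size am = 1 → block sizes [1]

Assembling the blocks gives a Jordan form
J =
  [-4,  1,  0, 0]
  [ 0, -4,  1, 0]
  [ 0,  0, -4, 0]
  [ 0,  0,  0, 0]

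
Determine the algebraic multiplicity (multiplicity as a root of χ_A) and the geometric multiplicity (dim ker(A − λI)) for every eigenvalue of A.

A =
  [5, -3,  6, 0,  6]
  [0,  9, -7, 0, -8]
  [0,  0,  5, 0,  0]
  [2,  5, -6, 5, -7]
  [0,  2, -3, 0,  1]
λ = 5: alg = 5, geom = 2

Step 1 — factor the characteristic polynomial to read off the algebraic multiplicities:
  χ_A(x) = (x - 5)^5

Step 2 — compute geometric multiplicities via the rank-nullity identity g(λ) = n − rank(A − λI):
  rank(A − (5)·I) = 3, so dim ker(A − (5)·I) = n − 3 = 2

Summary:
  λ = 5: algebraic multiplicity = 5, geometric multiplicity = 2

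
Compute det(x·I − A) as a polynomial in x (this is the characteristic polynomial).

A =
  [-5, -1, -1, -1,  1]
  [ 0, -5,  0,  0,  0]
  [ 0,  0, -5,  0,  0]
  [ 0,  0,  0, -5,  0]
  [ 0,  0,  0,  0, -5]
x^5 + 25*x^4 + 250*x^3 + 1250*x^2 + 3125*x + 3125

Expanding det(x·I − A) (e.g. by cofactor expansion or by noting that A is similar to its Jordan form J, which has the same characteristic polynomial as A) gives
  χ_A(x) = x^5 + 25*x^4 + 250*x^3 + 1250*x^2 + 3125*x + 3125
which factors as (x + 5)^5. The eigenvalues (with algebraic multiplicities) are λ = -5 with multiplicity 5.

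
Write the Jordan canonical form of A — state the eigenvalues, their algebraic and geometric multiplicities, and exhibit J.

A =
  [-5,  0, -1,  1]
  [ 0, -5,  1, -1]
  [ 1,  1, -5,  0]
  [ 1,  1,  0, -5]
J_2(-5) ⊕ J_2(-5)

The characteristic polynomial is
  det(x·I − A) = x^4 + 20*x^3 + 150*x^2 + 500*x + 625 = (x + 5)^4

Eigenvalues and multiplicities (the geometric multiplicity of λ is n − rank(A − λI), which equals the number of Jordan blocks for λ):
  λ = -5: algebraic multiplicity = 4, geometric multiplicity = 2

Determining the block sizes for each eigenvalue:
  λ = -5: with am = 4 and gm = 2, the partition is not yet determined (e.g. several partitions of 4 into 2 parts exist). Let N = A − (-5)·I. Computing rank(N^1) = 2, rank(N^2) = 0; the number of blocks of size ≥ j is rank(N^{j−1}) − rank(N^j), giving [2, 2]. So we have 2 block(s) of size 2 → block sizes [2, 2]

Assembling the blocks gives a Jordan form
J =
  [-5,  1,  0,  0]
  [ 0, -5,  0,  0]
  [ 0,  0, -5,  1]
  [ 0,  0,  0, -5]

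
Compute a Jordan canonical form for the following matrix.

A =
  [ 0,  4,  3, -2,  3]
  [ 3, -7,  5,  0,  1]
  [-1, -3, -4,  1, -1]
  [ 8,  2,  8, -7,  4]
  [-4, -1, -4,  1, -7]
J_3(-5) ⊕ J_1(-5) ⊕ J_1(-5)

The characteristic polynomial is
  det(x·I − A) = x^5 + 25*x^4 + 250*x^3 + 1250*x^2 + 3125*x + 3125 = (x + 5)^5

Eigenvalues and multiplicities (the geometric multiplicity of λ is n − rank(A − λI), which equals the number of Jordan blocks for λ):
  λ = -5: algebraic multiplicity = 5, geometric multiplicity = 3

Determining the block sizes for each eigenvalue:
  λ = -5: with am = 5 and gm = 3, the partition is not yet determined (e.g. several partitions of 5 into 3 parts exist). Let N = A − (-5)·I. Computing rank(N^1) = 2, rank(N^2) = 1, rank(N^3) = 0; the number of blocks of size ≥ j is rank(N^{j−1}) − rank(N^j), giving [3, 1, 1]. So we have 1 block(s) of size 3, 2 block(s) of size 1 → block sizes [3, 1, 1]

Assembling the blocks gives a Jordan form
J =
  [-5,  1,  0,  0,  0]
  [ 0, -5,  1,  0,  0]
  [ 0,  0, -5,  0,  0]
  [ 0,  0,  0, -5,  0]
  [ 0,  0,  0,  0, -5]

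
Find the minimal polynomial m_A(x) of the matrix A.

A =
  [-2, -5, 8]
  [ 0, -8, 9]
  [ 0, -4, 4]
x^3 + 6*x^2 + 12*x + 8

The characteristic polynomial is χ_A(x) = (x + 2)^3, so the eigenvalues are known. The minimal polynomial is
  m_A(x) = Π_λ (x − λ)^{k_λ}
where k_λ is the size of the *largest* Jordan block for λ (equivalently, the smallest k with (A − λI)^k v = 0 for every generalised eigenvector v of λ).

  λ = -2: largest Jordan block has size 3, contributing (x + 2)^3

So m_A(x) = (x + 2)^3 = x^3 + 6*x^2 + 12*x + 8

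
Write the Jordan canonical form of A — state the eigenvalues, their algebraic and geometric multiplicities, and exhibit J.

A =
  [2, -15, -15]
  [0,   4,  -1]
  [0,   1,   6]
J_1(2) ⊕ J_2(5)

The characteristic polynomial is
  det(x·I − A) = x^3 - 12*x^2 + 45*x - 50 = (x - 5)^2*(x - 2)

Eigenvalues and multiplicities (the geometric multiplicity of λ is n − rank(A − λI), which equals the number of Jordan blocks for λ):
  λ = 2: algebraic multiplicity = 1, geometric multiplicity = 1
  λ = 5: algebraic multiplicity = 2, geometric multiplicity = 1

Determining the block sizes for each eigenvalue:
  λ = 2: one block (gm = 1), so the single block has size am = 1 → block sizes [1]
  λ = 5: one block (gm = 1), so the single block has size am = 2 → block sizes [2]

Assembling the blocks gives a Jordan form
J =
  [2, 0, 0]
  [0, 5, 1]
  [0, 0, 5]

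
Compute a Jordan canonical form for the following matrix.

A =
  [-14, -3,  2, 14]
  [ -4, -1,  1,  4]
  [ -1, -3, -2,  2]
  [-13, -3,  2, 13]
J_3(-1) ⊕ J_1(-1)

The characteristic polynomial is
  det(x·I − A) = x^4 + 4*x^3 + 6*x^2 + 4*x + 1 = (x + 1)^4

Eigenvalues and multiplicities (the geometric multiplicity of λ is n − rank(A − λI), which equals the number of Jordan blocks for λ):
  λ = -1: algebraic multiplicity = 4, geometric multiplicity = 2

Determining the block sizes for each eigenvalue:
  λ = -1: with am = 4 and gm = 2, the partition is not yet determined (e.g. several partitions of 4 into 2 parts exist). Let N = A − (-1)·I. Computing rank(N^1) = 2, rank(N^2) = 1, rank(N^3) = 0; the number of blocks of size ≥ j is rank(N^{j−1}) − rank(N^j), giving [2, 1, 1]. So we have 1 block(s) of size 3, 1 block(s) of size 1 → block sizes [3, 1]

Assembling the blocks gives a Jordan form
J =
  [-1,  1,  0,  0]
  [ 0, -1,  1,  0]
  [ 0,  0, -1,  0]
  [ 0,  0,  0, -1]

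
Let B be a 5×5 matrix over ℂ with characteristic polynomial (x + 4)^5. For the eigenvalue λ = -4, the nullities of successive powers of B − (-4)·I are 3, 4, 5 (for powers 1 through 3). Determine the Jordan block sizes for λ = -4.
Block sizes for λ = -4: [3, 1, 1]

From the dimensions of kernels of powers, the number of Jordan blocks of size at least j is d_j − d_{j−1} where d_j = dim ker(N^j) (with d_0 = 0). Computing the differences gives [3, 1, 1].
The number of blocks of size exactly k is (#blocks of size ≥ k) − (#blocks of size ≥ k + 1), so the partition is: 2 block(s) of size 1, 1 block(s) of size 3.
In nonincreasing order the block sizes are [3, 1, 1].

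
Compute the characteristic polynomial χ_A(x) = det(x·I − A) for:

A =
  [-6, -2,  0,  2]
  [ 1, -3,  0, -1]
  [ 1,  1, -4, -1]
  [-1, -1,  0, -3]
x^4 + 16*x^3 + 96*x^2 + 256*x + 256

Expanding det(x·I − A) (e.g. by cofactor expansion or by noting that A is similar to its Jordan form J, which has the same characteristic polynomial as A) gives
  χ_A(x) = x^4 + 16*x^3 + 96*x^2 + 256*x + 256
which factors as (x + 4)^4. The eigenvalues (with algebraic multiplicities) are λ = -4 with multiplicity 4.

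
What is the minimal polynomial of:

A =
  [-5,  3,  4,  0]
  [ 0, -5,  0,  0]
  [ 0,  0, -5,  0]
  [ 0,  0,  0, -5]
x^2 + 10*x + 25

The characteristic polynomial is χ_A(x) = (x + 5)^4, so the eigenvalues are known. The minimal polynomial is
  m_A(x) = Π_λ (x − λ)^{k_λ}
where k_λ is the size of the *largest* Jordan block for λ (equivalently, the smallest k with (A − λI)^k v = 0 for every generalised eigenvector v of λ).

  λ = -5: largest Jordan block has size 2, contributing (x + 5)^2

So m_A(x) = (x + 5)^2 = x^2 + 10*x + 25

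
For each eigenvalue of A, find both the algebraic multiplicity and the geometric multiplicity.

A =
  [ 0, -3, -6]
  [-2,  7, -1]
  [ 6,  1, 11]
λ = 6: alg = 3, geom = 1

Step 1 — factor the characteristic polynomial to read off the algebraic multiplicities:
  χ_A(x) = (x - 6)^3

Step 2 — compute geometric multiplicities via the rank-nullity identity g(λ) = n − rank(A − λI):
  rank(A − (6)·I) = 2, so dim ker(A − (6)·I) = n − 2 = 1

Summary:
  λ = 6: algebraic multiplicity = 3, geometric multiplicity = 1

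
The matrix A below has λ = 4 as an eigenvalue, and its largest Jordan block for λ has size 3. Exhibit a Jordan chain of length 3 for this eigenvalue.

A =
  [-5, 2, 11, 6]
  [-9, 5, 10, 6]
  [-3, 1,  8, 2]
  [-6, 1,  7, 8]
A Jordan chain for λ = 4 of length 3:
v_1 = (-6, 6, -6, 0)ᵀ
v_2 = (-9, -9, -3, -6)ᵀ
v_3 = (1, 0, 0, 0)ᵀ

Let N = A − (4)·I. We want v_3 with N^3 v_3 = 0 but N^2 v_3 ≠ 0; then v_{j-1} := N · v_j for j = 3, …, 2.

Pick v_3 = (1, 0, 0, 0)ᵀ.
Then v_2 = N · v_3 = (-9, -9, -3, -6)ᵀ.
Then v_1 = N · v_2 = (-6, 6, -6, 0)ᵀ.

Sanity check: (A − (4)·I) v_1 = (0, 0, 0, 0)ᵀ = 0. ✓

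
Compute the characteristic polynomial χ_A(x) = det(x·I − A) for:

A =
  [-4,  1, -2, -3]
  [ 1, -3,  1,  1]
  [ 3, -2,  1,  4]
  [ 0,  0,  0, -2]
x^4 + 8*x^3 + 24*x^2 + 32*x + 16

Expanding det(x·I − A) (e.g. by cofactor expansion or by noting that A is similar to its Jordan form J, which has the same characteristic polynomial as A) gives
  χ_A(x) = x^4 + 8*x^3 + 24*x^2 + 32*x + 16
which factors as (x + 2)^4. The eigenvalues (with algebraic multiplicities) are λ = -2 with multiplicity 4.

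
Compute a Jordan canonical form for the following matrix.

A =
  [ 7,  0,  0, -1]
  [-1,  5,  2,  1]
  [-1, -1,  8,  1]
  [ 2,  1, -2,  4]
J_3(6) ⊕ J_1(6)

The characteristic polynomial is
  det(x·I − A) = x^4 - 24*x^3 + 216*x^2 - 864*x + 1296 = (x - 6)^4

Eigenvalues and multiplicities (the geometric multiplicity of λ is n − rank(A − λI), which equals the number of Jordan blocks for λ):
  λ = 6: algebraic multiplicity = 4, geometric multiplicity = 2

Determining the block sizes for each eigenvalue:
  λ = 6: with am = 4 and gm = 2, the partition is not yet determined (e.g. several partitions of 4 into 2 parts exist). Let N = A − (6)·I. Computing rank(N^1) = 2, rank(N^2) = 1, rank(N^3) = 0; the number of blocks of size ≥ j is rank(N^{j−1}) − rank(N^j), giving [2, 1, 1]. So we have 1 block(s) of size 3, 1 block(s) of size 1 → block sizes [3, 1]

Assembling the blocks gives a Jordan form
J =
  [6, 1, 0, 0]
  [0, 6, 1, 0]
  [0, 0, 6, 0]
  [0, 0, 0, 6]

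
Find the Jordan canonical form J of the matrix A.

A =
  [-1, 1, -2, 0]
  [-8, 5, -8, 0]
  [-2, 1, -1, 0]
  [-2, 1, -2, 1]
J_2(1) ⊕ J_1(1) ⊕ J_1(1)

The characteristic polynomial is
  det(x·I − A) = x^4 - 4*x^3 + 6*x^2 - 4*x + 1 = (x - 1)^4

Eigenvalues and multiplicities (the geometric multiplicity of λ is n − rank(A − λI), which equals the number of Jordan blocks for λ):
  λ = 1: algebraic multiplicity = 4, geometric multiplicity = 3

Determining the block sizes for each eigenvalue:
  λ = 1: 3 blocks summing to 4 forces exactly one block of size 2 and the rest size 1 → block sizes [2, 1, 1]

Assembling the blocks gives a Jordan form
J =
  [1, 1, 0, 0]
  [0, 1, 0, 0]
  [0, 0, 1, 0]
  [0, 0, 0, 1]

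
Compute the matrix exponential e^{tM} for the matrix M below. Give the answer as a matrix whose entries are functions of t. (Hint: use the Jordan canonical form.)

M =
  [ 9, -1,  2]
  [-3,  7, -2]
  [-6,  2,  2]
e^{tM} =
  [3*t*exp(6*t) + exp(6*t), -t*exp(6*t), 2*t*exp(6*t)]
  [-3*t*exp(6*t), t*exp(6*t) + exp(6*t), -2*t*exp(6*t)]
  [-6*t*exp(6*t), 2*t*exp(6*t), -4*t*exp(6*t) + exp(6*t)]

Strategy: write M = P · J · P⁻¹ where J is a Jordan canonical form, so e^{tM} = P · e^{tJ} · P⁻¹, and e^{tJ} can be computed block-by-block.

M has Jordan form
J =
  [6, 1, 0]
  [0, 6, 0]
  [0, 0, 6]
(up to reordering of blocks).

Per-block formulas:
  For a 2×2 Jordan block J_2(6): exp(t · J_2(6)) = e^(6t)·(I + t·N), where N is the 2×2 nilpotent shift.
  For a 1×1 block at λ = 6: exp(t · [6]) = [e^(6t)].

After assembling e^{tJ} and conjugating by P, we get:

e^{tM} =
  [3*t*exp(6*t) + exp(6*t), -t*exp(6*t), 2*t*exp(6*t)]
  [-3*t*exp(6*t), t*exp(6*t) + exp(6*t), -2*t*exp(6*t)]
  [-6*t*exp(6*t), 2*t*exp(6*t), -4*t*exp(6*t) + exp(6*t)]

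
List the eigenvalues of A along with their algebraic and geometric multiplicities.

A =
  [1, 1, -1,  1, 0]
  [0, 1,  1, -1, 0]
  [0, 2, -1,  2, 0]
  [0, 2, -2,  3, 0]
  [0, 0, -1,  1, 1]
λ = 1: alg = 5, geom = 3

Step 1 — factor the characteristic polynomial to read off the algebraic multiplicities:
  χ_A(x) = (x - 1)^5

Step 2 — compute geometric multiplicities via the rank-nullity identity g(λ) = n − rank(A − λI):
  rank(A − (1)·I) = 2, so dim ker(A − (1)·I) = n − 2 = 3

Summary:
  λ = 1: algebraic multiplicity = 5, geometric multiplicity = 3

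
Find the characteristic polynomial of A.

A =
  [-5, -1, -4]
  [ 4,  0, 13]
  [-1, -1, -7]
x^3 + 12*x^2 + 48*x + 64

Expanding det(x·I − A) (e.g. by cofactor expansion or by noting that A is similar to its Jordan form J, which has the same characteristic polynomial as A) gives
  χ_A(x) = x^3 + 12*x^2 + 48*x + 64
which factors as (x + 4)^3. The eigenvalues (with algebraic multiplicities) are λ = -4 with multiplicity 3.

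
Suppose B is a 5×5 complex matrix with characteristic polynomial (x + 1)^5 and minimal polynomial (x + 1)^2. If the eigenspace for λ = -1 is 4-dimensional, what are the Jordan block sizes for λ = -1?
Block sizes for λ = -1: [2, 1, 1, 1]

Step 1 — from the characteristic polynomial, algebraic multiplicity of λ = -1 is 5. From dim ker(B − (-1)·I) = 4, there are exactly 4 Jordan blocks for λ = -1.
Step 2 — from the minimal polynomial, the factor (x + 1)^2 tells us the largest block for λ = -1 has size 2.
Step 3 — with total size 5, 4 blocks, and largest block 2, the block sizes (in nonincreasing order) are [2, 1, 1, 1].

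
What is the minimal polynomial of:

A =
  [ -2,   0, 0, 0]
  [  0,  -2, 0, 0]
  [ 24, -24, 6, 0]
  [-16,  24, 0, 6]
x^2 - 4*x - 12

The characteristic polynomial is χ_A(x) = (x - 6)^2*(x + 2)^2, so the eigenvalues are known. The minimal polynomial is
  m_A(x) = Π_λ (x − λ)^{k_λ}
where k_λ is the size of the *largest* Jordan block for λ (equivalently, the smallest k with (A − λI)^k v = 0 for every generalised eigenvector v of λ).

  λ = -2: largest Jordan block has size 1, contributing (x + 2)
  λ = 6: largest Jordan block has size 1, contributing (x − 6)

So m_A(x) = (x - 6)*(x + 2) = x^2 - 4*x - 12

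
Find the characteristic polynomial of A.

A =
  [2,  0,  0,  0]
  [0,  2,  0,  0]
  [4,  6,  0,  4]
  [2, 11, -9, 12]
x^4 - 16*x^3 + 88*x^2 - 192*x + 144

Expanding det(x·I − A) (e.g. by cofactor expansion or by noting that A is similar to its Jordan form J, which has the same characteristic polynomial as A) gives
  χ_A(x) = x^4 - 16*x^3 + 88*x^2 - 192*x + 144
which factors as (x - 6)^2*(x - 2)^2. The eigenvalues (with algebraic multiplicities) are λ = 2 with multiplicity 2, λ = 6 with multiplicity 2.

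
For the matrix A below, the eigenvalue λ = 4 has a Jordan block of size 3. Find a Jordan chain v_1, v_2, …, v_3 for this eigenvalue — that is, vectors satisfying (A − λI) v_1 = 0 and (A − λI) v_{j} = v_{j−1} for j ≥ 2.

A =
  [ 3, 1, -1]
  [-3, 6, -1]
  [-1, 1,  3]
A Jordan chain for λ = 4 of length 3:
v_1 = (-1, -2, -1)ᵀ
v_2 = (-1, -3, -1)ᵀ
v_3 = (1, 0, 0)ᵀ

Let N = A − (4)·I. We want v_3 with N^3 v_3 = 0 but N^2 v_3 ≠ 0; then v_{j-1} := N · v_j for j = 3, …, 2.

Pick v_3 = (1, 0, 0)ᵀ.
Then v_2 = N · v_3 = (-1, -3, -1)ᵀ.
Then v_1 = N · v_2 = (-1, -2, -1)ᵀ.

Sanity check: (A − (4)·I) v_1 = (0, 0, 0)ᵀ = 0. ✓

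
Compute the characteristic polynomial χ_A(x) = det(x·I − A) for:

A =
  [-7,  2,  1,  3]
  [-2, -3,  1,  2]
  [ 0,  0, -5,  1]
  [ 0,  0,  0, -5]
x^4 + 20*x^3 + 150*x^2 + 500*x + 625

Expanding det(x·I − A) (e.g. by cofactor expansion or by noting that A is similar to its Jordan form J, which has the same characteristic polynomial as A) gives
  χ_A(x) = x^4 + 20*x^3 + 150*x^2 + 500*x + 625
which factors as (x + 5)^4. The eigenvalues (with algebraic multiplicities) are λ = -5 with multiplicity 4.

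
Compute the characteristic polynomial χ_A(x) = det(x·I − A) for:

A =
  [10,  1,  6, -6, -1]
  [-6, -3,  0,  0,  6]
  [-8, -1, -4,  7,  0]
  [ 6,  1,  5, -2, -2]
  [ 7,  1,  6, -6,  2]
x^5 - 3*x^4 - 18*x^3 + 54*x^2 + 81*x - 243

Expanding det(x·I − A) (e.g. by cofactor expansion or by noting that A is similar to its Jordan form J, which has the same characteristic polynomial as A) gives
  χ_A(x) = x^5 - 3*x^4 - 18*x^3 + 54*x^2 + 81*x - 243
which factors as (x - 3)^3*(x + 3)^2. The eigenvalues (with algebraic multiplicities) are λ = -3 with multiplicity 2, λ = 3 with multiplicity 3.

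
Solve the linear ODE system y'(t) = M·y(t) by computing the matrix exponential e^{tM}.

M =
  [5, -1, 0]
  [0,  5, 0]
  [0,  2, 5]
e^{tM} =
  [exp(5*t), -t*exp(5*t), 0]
  [0, exp(5*t), 0]
  [0, 2*t*exp(5*t), exp(5*t)]

Strategy: write M = P · J · P⁻¹ where J is a Jordan canonical form, so e^{tM} = P · e^{tJ} · P⁻¹, and e^{tJ} can be computed block-by-block.

M has Jordan form
J =
  [5, 1, 0]
  [0, 5, 0]
  [0, 0, 5]
(up to reordering of blocks).

Per-block formulas:
  For a 1×1 block at λ = 5: exp(t · [5]) = [e^(5t)].
  For a 2×2 Jordan block J_2(5): exp(t · J_2(5)) = e^(5t)·(I + t·N), where N is the 2×2 nilpotent shift.

After assembling e^{tJ} and conjugating by P, we get:

e^{tM} =
  [exp(5*t), -t*exp(5*t), 0]
  [0, exp(5*t), 0]
  [0, 2*t*exp(5*t), exp(5*t)]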